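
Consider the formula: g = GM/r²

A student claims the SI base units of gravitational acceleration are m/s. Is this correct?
Units of each symbol in g = GM/r²:
  G (gravitational constant): m³/(kg·s²)
  M (mass): kg
  r (distance): m  → to the power 2 in the denominator, contributes 1/m²

Multiplying the contributions: [m³/(kg·s²)] · [kg] · [1/m²]
Adding exponents of each base unit: m: 1, s: -2
SI base units of gravitational acceleration: m/s²

The claimed units m/s (exponents m: 1, s: -1) do not match the derived units m/s² (exponents m: 1, s: -2), so the claim is incorrect.

Answer: No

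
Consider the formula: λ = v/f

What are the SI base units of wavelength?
Units of each symbol in λ = v/f:
  v (wave speed): m/s
  f (frequency): 1/s  → in the denominator, contributes s

Multiplying the contributions: [m/s] · [s]
Adding exponents of each base unit: m: 1
SI base units of wavelength: m

Answer: m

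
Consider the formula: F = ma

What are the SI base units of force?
Units of each symbol in F = ma:
  m (mass): kg
  a (acceleration): m/s²

Multiplying the contributions: [kg] · [m/s²]
Adding exponents of each base unit: kg: 1, m: 1, s: -2
SI base units of force: kg·m/s²

Answer: kg·m/s²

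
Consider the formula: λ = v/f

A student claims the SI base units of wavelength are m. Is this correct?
Units of each symbol in λ = v/f:
  v (wave speed): m/s
  f (frequency): 1/s  → in the denominator, contributes s

Multiplying the contributions: [m/s] · [s]
Adding exponents of each base unit: m: 1
SI base units of wavelength: m

The claimed units m match the derived units, so the claim is correct.

Answer: Yes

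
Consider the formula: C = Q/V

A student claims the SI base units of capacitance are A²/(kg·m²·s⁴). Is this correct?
Units of each symbol in C = Q/V:
  Q (charge, in coulombs): s·A
  V (voltage, in volts): kg·m²/(s³·A)  → in the denominator, contributes s³·A/(kg·m²)

Multiplying the contributions: [s·A] · [s³·A/(kg·m²)]
Adding exponents of each base unit: kg: -1, m: -2, s: 4, A: 2
SI base units of capacitance: s⁴·A²/(kg·m²)

The claimed units A²/(kg·m²·s⁴) (exponents kg: -1, m: -2, s: -4, A: 2) do not match the derived units s⁴·A²/(kg·m²) (exponents kg: -1, m: -2, s: 4, A: 2), so the claim is incorrect.

Answer: No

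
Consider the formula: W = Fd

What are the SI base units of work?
Units of each symbol in W = Fd:
  F (force): kg·m/s²
  d (displacement): m

Multiplying the contributions: [kg·m/s²] · [m]
Adding exponents of each base unit: kg: 1, m: 2, s: -2
SI base units of work: kg·m²/s²

Answer: kg·m²/s²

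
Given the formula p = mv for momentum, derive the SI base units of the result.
Units of each symbol in p = mv:
  m (mass): kg
  v (velocity): m/s

Multiplying the contributions: [kg] · [m/s]
Adding exponents of each base unit: kg: 1, m: 1, s: -1
SI base units of momentum: kg·m/s

Answer: kg·m/s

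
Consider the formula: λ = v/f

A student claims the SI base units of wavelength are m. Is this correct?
Units of each symbol in λ = v/f:
  v (wave speed): m/s
  f (frequency): 1/s  → in the denominator, contributes s

Multiplying the contributions: [m/s] · [s]
Adding exponents of each base unit: m: 1
SI base units of wavelength: m

The claimed units m match the derived units, so the claim is correct.

Answer: Yes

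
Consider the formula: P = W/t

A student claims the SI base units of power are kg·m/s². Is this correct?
Units of each symbol in P = W/t:
  W (work): kg·m²/s²
  t (time): s  → in the denominator, contributes 1/s

Multiplying the contributions: [kg·m²/s²] · [1/s]
Adding exponents of each base unit: kg: 1, m: 2, s: -3
SI base units of power: kg·m²/s³

The claimed units kg·m/s² (exponents kg: 1, m: 1, s: -2) do not match the derived units kg·m²/s³ (exponents kg: 1, m: 2, s: -3), so the claim is incorrect.

Answer: No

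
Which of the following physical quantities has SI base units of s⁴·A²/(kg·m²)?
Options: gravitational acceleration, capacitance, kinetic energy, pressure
Checking the SI base units of each option:
  gravitational acceleration (g = GM/r²): m/s²  ✗
  capacitance (C = Q/V): s⁴·A²/(kg·m²)  ✓ matches
  kinetic energy (E = ½mv²): kg·m²/s²  ✗
  pressure (P = F/A): kg/(m·s²)  ✗

Only capacitance has units s⁴·A²/(kg·m²).

Answer: capacitance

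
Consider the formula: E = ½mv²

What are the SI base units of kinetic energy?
Units of each symbol in E = ½mv²:
  m (mass): kg
  v (speed): m/s  → to the power 2, contributes m²/s²
  The factor ½ is dimensionless.

Multiplying the contributions: [kg] · [m²/s²]
Adding exponents of each base unit: kg: 1, m: 2, s: -2
SI base units of kinetic energy: kg·m²/s²

Answer: kg·m²/s²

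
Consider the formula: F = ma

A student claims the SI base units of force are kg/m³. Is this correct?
Units of each symbol in F = ma:
  m (mass): kg
  a (acceleration): m/s²

Multiplying the contributions: [kg] · [m/s²]
Adding exponents of each base unit: kg: 1, m: 1, s: -2
SI base units of force: kg·m/s²

The claimed units kg/m³ (exponents kg: 1, m: -3) do not match the derived units kg·m/s² (exponents kg: 1, m: 1, s: -2), so the claim is incorrect.

Answer: No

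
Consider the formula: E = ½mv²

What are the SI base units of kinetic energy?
Units of each symbol in E = ½mv²:
  m (mass): kg
  v (speed): m/s  → to the power 2, contributes m²/s²
  The factor ½ is dimensionless.

Multiplying the contributions: [kg] · [m²/s²]
Adding exponents of each base unit: kg: 1, m: 2, s: -2
SI base units of kinetic energy: kg·m²/s²

Answer: kg·m²/s²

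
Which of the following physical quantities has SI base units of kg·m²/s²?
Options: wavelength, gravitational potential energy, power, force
Checking the SI base units of each option:
  wavelength (λ = v/f): m  ✗
  gravitational potential energy (U = -GMm/r): kg·m²/s²  ✓ matches
  power (P = W/t): kg·m²/s³  ✗
  force (F = ma): kg·m/s²  ✗

Only gravitational potential energy has units kg·m²/s².

Answer: gravitational potential energy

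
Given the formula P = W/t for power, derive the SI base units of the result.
Units of each symbol in P = W/t:
  W (work): kg·m²/s²
  t (time): s  → in the denominator, contributes 1/s

Multiplying the contributions: [kg·m²/s²] · [1/s]
Adding exponents of each base unit: kg: 1, m: 2, s: -3
SI base units of power: kg·m²/s³

Answer: kg·m²/s³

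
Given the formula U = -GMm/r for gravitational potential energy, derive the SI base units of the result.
Units of each symbol in U = -GMm/r:
  G (gravitational constant): m³/(kg·s²)
  M (mass): kg
  m (mass): kg
  r (distance): m  → in the denominator, contributes 1/m
  The minus sign does not affect the units.

Multiplying the contributions: [m³/(kg·s²)] · [kg] · [kg] · [1/m]
Adding exponents of each base unit: kg: 1, m: 2, s: -2
SI base units of gravitational potential energy: kg·m²/s²

Answer: kg·m²/s²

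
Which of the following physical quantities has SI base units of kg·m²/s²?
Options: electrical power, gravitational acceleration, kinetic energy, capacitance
Checking the SI base units of each option:
  electrical power (P = IV): kg·m²/s³  ✗
  gravitational acceleration (g = GM/r²): m/s²  ✗
  kinetic energy (E = ½mv²): kg·m²/s²  ✓ matches
  capacitance (C = Q/V): s⁴·A²/(kg·m²)  ✗

Only kinetic energy has units kg·m²/s².

Answer: kinetic energy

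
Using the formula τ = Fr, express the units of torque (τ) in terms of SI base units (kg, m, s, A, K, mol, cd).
Units of each symbol in τ = Fr:
  F (force): kg·m/s²
  r (lever arm): m

Multiplying the contributions: [kg·m/s²] · [m]
Adding exponents of each base unit: kg: 1, m: 2, s: -2
SI base units of torque: kg·m²/s²

Answer: kg·m²/s²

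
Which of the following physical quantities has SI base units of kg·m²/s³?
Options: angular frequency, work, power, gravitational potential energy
Checking the SI base units of each option:
  angular frequency (ω = 2πf): 1/s  ✗
  work (W = Fd): kg·m²/s²  ✗
  power (P = W/t): kg·m²/s³  ✓ matches
  gravitational potential energy (U = -GMm/r): kg·m²/s²  ✗

Only power has units kg·m²/s³.

Answer: power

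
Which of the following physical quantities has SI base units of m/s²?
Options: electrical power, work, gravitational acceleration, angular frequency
Checking the SI base units of each option:
  electrical power (P = IV): kg·m²/s³  ✗
  work (W = Fd): kg·m²/s²  ✗
  gravitational acceleration (g = GM/r²): m/s²  ✓ matches
  angular frequency (ω = 2πf): 1/s  ✗

Only gravitational acceleration has units m/s².

Answer: gravitational acceleration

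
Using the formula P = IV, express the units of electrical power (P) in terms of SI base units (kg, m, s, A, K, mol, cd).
Units of each symbol in P = IV:
  I (current): A
  V (voltage, in volts): kg·m²/(s³·A)

Multiplying the contributions: [A] · [kg·m²/(s³·A)]
Adding exponents of each base unit: kg: 1, m: 2, s: -3
SI base units of electrical power: kg·m²/s³

Answer: kg·m²/s³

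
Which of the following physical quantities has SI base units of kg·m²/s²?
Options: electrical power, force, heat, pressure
Checking the SI base units of each option:
  electrical power (P = IV): kg·m²/s³  ✗
  force (F = ma): kg·m/s²  ✗
  heat (Q = mcΔT): kg·m²/s²  ✓ matches
  pressure (P = F/A): kg/(m·s²)  ✗

Only heat has units kg·m²/s².

Answer: heat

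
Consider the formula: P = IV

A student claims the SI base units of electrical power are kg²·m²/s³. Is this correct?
Units of each symbol in P = IV:
  I (current): A
  V (voltage, in volts): kg·m²/(s³·A)

Multiplying the contributions: [A] · [kg·m²/(s³·A)]
Adding exponents of each base unit: kg: 1, m: 2, s: -3
SI base units of electrical power: kg·m²/s³

The claimed units kg²·m²/s³ (exponents kg: 2, m: 2, s: -3) do not match the derived units kg·m²/s³ (exponents kg: 1, m: 2, s: -3), so the claim is incorrect.

Answer: No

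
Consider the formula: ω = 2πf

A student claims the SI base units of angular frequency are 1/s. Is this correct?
Units of each symbol in ω = 2πf:
  f (frequency): 1/s
  The factor 2π is dimensionless.

Multiplying the contributions: [1/s]
Adding exponents of each base unit: s: -1
SI base units of angular frequency: 1/s

The claimed units 1/s match the derived units, so the claim is correct.

Answer: Yes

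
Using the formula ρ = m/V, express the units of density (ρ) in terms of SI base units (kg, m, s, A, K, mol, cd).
Units of each symbol in ρ = m/V:
  m (mass): kg
  V (volume): m³  → in the denominator, contributes 1/m³

Multiplying the contributions: [kg] · [1/m³]
Adding exponents of each base unit: kg: 1, m: -3
SI base units of density: kg/m³

Answer: kg/m³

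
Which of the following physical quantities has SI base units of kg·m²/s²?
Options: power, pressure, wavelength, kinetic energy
Checking the SI base units of each option:
  power (P = W/t): kg·m²/s³  ✗
  pressure (P = F/A): kg/(m·s²)  ✗
  wavelength (λ = v/f): m  ✗
  kinetic energy (E = ½mv²): kg·m²/s²  ✓ matches

Only kinetic energy has units kg·m²/s².

Answer: kinetic energy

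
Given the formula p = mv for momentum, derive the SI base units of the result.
Units of each symbol in p = mv:
  m (mass): kg
  v (velocity): m/s

Multiplying the contributions: [kg] · [m/s]
Adding exponents of each base unit: kg: 1, m: 1, s: -1
SI base units of momentum: kg·m/s

Answer: kg·m/s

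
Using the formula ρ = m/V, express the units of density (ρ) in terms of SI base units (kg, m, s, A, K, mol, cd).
Units of each symbol in ρ = m/V:
  m (mass): kg
  V (volume): m³  → in the denominator, contributes 1/m³

Multiplying the contributions: [kg] · [1/m³]
Adding exponents of each base unit: kg: 1, m: -3
SI base units of density: kg/m³

Answer: kg/m³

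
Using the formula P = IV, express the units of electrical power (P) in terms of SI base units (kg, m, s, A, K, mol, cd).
Units of each symbol in P = IV:
  I (current): A
  V (voltage, in volts): kg·m²/(s³·A)

Multiplying the contributions: [A] · [kg·m²/(s³·A)]
Adding exponents of each base unit: kg: 1, m: 2, s: -3
SI base units of electrical power: kg·m²/s³

Answer: kg·m²/s³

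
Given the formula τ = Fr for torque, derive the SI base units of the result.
Units of each symbol in τ = Fr:
  F (force): kg·m/s²
  r (lever arm): m

Multiplying the contributions: [kg·m/s²] · [m]
Adding exponents of each base unit: kg: 1, m: 2, s: -2
SI base units of torque: kg·m²/s²

Answer: kg·m²/s²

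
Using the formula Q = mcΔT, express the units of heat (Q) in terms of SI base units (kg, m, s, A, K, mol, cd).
Units of each symbol in Q = mcΔT:
  m (mass): kg
  c (specific heat capacity, in J/(kg·K)): m²/(s²·K)
  ΔT (temperature change): K

Multiplying the contributions: [kg] · [m²/(s²·K)] · [K]
Adding exponents of each base unit: kg: 1, m: 2, s: -2
SI base units of heat: kg·m²/s²

Answer: kg·m²/s²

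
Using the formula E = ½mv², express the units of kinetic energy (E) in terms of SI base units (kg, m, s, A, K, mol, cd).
Units of each symbol in E = ½mv²:
  m (mass): kg
  v (speed): m/s  → to the power 2, contributes m²/s²
  The factor ½ is dimensionless.

Multiplying the contributions: [kg] · [m²/s²]
Adding exponents of each base unit: kg: 1, m: 2, s: -2
SI base units of kinetic energy: kg·m²/s²

Answer: kg·m²/s²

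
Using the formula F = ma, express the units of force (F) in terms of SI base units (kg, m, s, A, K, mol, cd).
Units of each symbol in F = ma:
  m (mass): kg
  a (acceleration): m/s²

Multiplying the contributions: [kg] · [m/s²]
Adding exponents of each base unit: kg: 1, m: 1, s: -2
SI base units of force: kg·m/s²

Answer: kg·m/s²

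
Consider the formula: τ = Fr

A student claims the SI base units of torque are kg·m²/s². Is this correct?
Units of each symbol in τ = Fr:
  F (force): kg·m/s²
  r (lever arm): m

Multiplying the contributions: [kg·m/s²] · [m]
Adding exponents of each base unit: kg: 1, m: 2, s: -2
SI base units of torque: kg·m²/s²

The claimed units kg·m²/s² match the derived units, so the claim is correct.

Answer: Yes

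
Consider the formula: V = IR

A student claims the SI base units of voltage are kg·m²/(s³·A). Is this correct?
Units of each symbol in V = IR:
  I (current): A
  R (resistance, in ohms): kg·m²/(s³·A²)

Multiplying the contributions: [A] · [kg·m²/(s³·A²)]
Adding exponents of each base unit: kg: 1, m: 2, s: -3, A: -1
SI base units of voltage: kg·m²/(s³·A)

The claimed units kg·m²/(s³·A) match the derived units, so the claim is correct.

Answer: Yes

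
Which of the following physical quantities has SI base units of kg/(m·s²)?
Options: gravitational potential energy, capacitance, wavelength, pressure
Checking the SI base units of each option:
  gravitational potential energy (U = -GMm/r): kg·m²/s²  ✗
  capacitance (C = Q/V): s⁴·A²/(kg·m²)  ✗
  wavelength (λ = v/f): m  ✗
  pressure (P = F/A): kg/(m·s²)  ✓ matches

Only pressure has units kg/(m·s²).

Answer: pressure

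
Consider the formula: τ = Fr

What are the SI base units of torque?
Units of each symbol in τ = Fr:
  F (force): kg·m/s²
  r (lever arm): m

Multiplying the contributions: [kg·m/s²] · [m]
Adding exponents of each base unit: kg: 1, m: 2, s: -2
SI base units of torque: kg·m²/s²

Answer: kg·m²/s²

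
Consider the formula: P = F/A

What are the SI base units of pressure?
Units of each symbol in P = F/A:
  F (force): kg·m/s²
  A (area): m²  → in the denominator, contributes 1/m²

Multiplying the contributions: [kg·m/s²] · [1/m²]
Adding exponents of each base unit: kg: 1, m: -1, s: -2
SI base units of pressure: kg/(m·s²)

Answer: kg/(m·s²)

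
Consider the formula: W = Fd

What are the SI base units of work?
Units of each symbol in W = Fd:
  F (force): kg·m/s²
  d (displacement): m

Multiplying the contributions: [kg·m/s²] · [m]
Adding exponents of each base unit: kg: 1, m: 2, s: -2
SI base units of work: kg·m²/s²

Answer: kg·m²/s²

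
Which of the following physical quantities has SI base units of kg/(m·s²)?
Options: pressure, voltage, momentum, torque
Checking the SI base units of each option:
  pressure (P = F/A): kg/(m·s²)  ✓ matches
  voltage (V = IR): kg·m²/(s³·A)  ✗
  momentum (p = mv): kg·m/s  ✗
  torque (τ = Fr): kg·m²/s²  ✗

Only pressure has units kg/(m·s²).

Answer: pressure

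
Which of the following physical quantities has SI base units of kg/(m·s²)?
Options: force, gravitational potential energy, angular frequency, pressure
Checking the SI base units of each option:
  force (F = ma): kg·m/s²  ✗
  gravitational potential energy (U = -GMm/r): kg·m²/s²  ✗
  angular frequency (ω = 2πf): 1/s  ✗
  pressure (P = F/A): kg/(m·s²)  ✓ matches

Only pressure has units kg/(m·s²).

Answer: pressure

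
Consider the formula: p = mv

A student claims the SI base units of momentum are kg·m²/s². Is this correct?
Units of each symbol in p = mv:
  m (mass): kg
  v (velocity): m/s

Multiplying the contributions: [kg] · [m/s]
Adding exponents of each base unit: kg: 1, m: 1, s: -1
SI base units of momentum: kg·m/s

The claimed units kg·m²/s² (exponents kg: 1, m: 2, s: -2) do not match the derived units kg·m/s (exponents kg: 1, m: 1, s: -1), so the claim is incorrect.

Answer: No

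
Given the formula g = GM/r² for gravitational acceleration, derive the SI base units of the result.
Units of each symbol in g = GM/r²:
  G (gravitational constant): m³/(kg·s²)
  M (mass): kg
  r (distance): m  → to the power 2 in the denominator, contributes 1/m²

Multiplying the contributions: [m³/(kg·s²)] · [kg] · [1/m²]
Adding exponents of each base unit: m: 1, s: -2
SI base units of gravitational acceleration: m/s²

Answer: m/s²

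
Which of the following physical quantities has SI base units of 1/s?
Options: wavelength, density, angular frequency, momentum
Checking the SI base units of each option:
  wavelength (λ = v/f): m  ✗
  density (ρ = m/V): kg/m³  ✗
  angular frequency (ω = 2πf): 1/s  ✓ matches
  momentum (p = mv): kg·m/s  ✗

Only angular frequency has units 1/s.

Answer: angular frequency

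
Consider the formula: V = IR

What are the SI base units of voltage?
Units of each symbol in V = IR:
  I (current): A
  R (resistance, in ohms): kg·m²/(s³·A²)

Multiplying the contributions: [A] · [kg·m²/(s³·A²)]
Adding exponents of each base unit: kg: 1, m: 2, s: -3, A: -1
SI base units of voltage: kg·m²/(s³·A)

Answer: kg·m²/(s³·A)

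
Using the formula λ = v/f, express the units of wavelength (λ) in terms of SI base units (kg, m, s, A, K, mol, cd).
Units of each symbol in λ = v/f:
  v (wave speed): m/s
  f (frequency): 1/s  → in the denominator, contributes s

Multiplying the contributions: [m/s] · [s]
Adding exponents of each base unit: m: 1
SI base units of wavelength: m

Answer: m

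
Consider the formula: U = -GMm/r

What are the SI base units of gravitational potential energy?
Units of each symbol in U = -GMm/r:
  G (gravitational constant): m³/(kg·s²)
  M (mass): kg
  m (mass): kg
  r (distance): m  → in the denominator, contributes 1/m
  The minus sign does not affect the units.

Multiplying the contributions: [m³/(kg·s²)] · [kg] · [kg] · [1/m]
Adding exponents of each base unit: kg: 1, m: 2, s: -2
SI base units of gravitational potential energy: kg·m²/s²

Answer: kg·m²/s²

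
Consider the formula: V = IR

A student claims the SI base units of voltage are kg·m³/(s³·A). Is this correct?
Units of each symbol in V = IR:
  I (current): A
  R (resistance, in ohms): kg·m²/(s³·A²)

Multiplying the contributions: [A] · [kg·m²/(s³·A²)]
Adding exponents of each base unit: kg: 1, m: 2, s: -3, A: -1
SI base units of voltage: kg·m²/(s³·A)

The claimed units kg·m³/(s³·A) (exponents kg: 1, m: 3, s: -3, A: -1) do not match the derived units kg·m²/(s³·A) (exponents kg: 1, m: 2, s: -3, A: -1), so the claim is incorrect.

Answer: No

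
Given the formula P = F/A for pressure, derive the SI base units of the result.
Units of each symbol in P = F/A:
  F (force): kg·m/s²
  A (area): m²  → in the denominator, contributes 1/m²

Multiplying the contributions: [kg·m/s²] · [1/m²]
Adding exponents of each base unit: kg: 1, m: -1, s: -2
SI base units of pressure: kg/(m·s²)

Answer: kg/(m·s²)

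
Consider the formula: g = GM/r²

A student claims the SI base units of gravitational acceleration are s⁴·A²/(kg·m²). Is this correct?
Units of each symbol in g = GM/r²:
  G (gravitational constant): m³/(kg·s²)
  M (mass): kg
  r (distance): m  → to the power 2 in the denominator, contributes 1/m²

Multiplying the contributions: [m³/(kg·s²)] · [kg] · [1/m²]
Adding exponents of each base unit: m: 1, s: -2
SI base units of gravitational acceleration: m/s²

The claimed units s⁴·A²/(kg·m²) (exponents kg: -1, m: -2, s: 4, A: 2) do not match the derived units m/s² (exponents m: 1, s: -2), so the claim is incorrect.

Answer: No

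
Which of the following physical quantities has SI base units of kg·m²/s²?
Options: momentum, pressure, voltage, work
Checking the SI base units of each option:
  momentum (p = mv): kg·m/s  ✗
  pressure (P = F/A): kg/(m·s²)  ✗
  voltage (V = IR): kg·m²/(s³·A)  ✗
  work (W = Fd): kg·m²/s²  ✓ matches

Only work has units kg·m²/s².

Answer: work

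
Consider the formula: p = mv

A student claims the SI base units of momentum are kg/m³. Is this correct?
Units of each symbol in p = mv:
  m (mass): kg
  v (velocity): m/s

Multiplying the contributions: [kg] · [m/s]
Adding exponents of each base unit: kg: 1, m: 1, s: -1
SI base units of momentum: kg·m/s

The claimed units kg/m³ (exponents kg: 1, m: -3) do not match the derived units kg·m/s (exponents kg: 1, m: 1, s: -1), so the claim is incorrect.

Answer: No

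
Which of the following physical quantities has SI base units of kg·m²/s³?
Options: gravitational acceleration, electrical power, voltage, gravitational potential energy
Checking the SI base units of each option:
  gravitational acceleration (g = GM/r²): m/s²  ✗
  electrical power (P = IV): kg·m²/s³  ✓ matches
  voltage (V = IR): kg·m²/(s³·A)  ✗
  gravitational potential energy (U = -GMm/r): kg·m²/s²  ✗

Only electrical power has units kg·m²/s³.

Answer: electrical power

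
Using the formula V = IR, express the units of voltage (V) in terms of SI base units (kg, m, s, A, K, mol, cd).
Units of each symbol in V = IR:
  I (current): A
  R (resistance, in ohms): kg·m²/(s³·A²)

Multiplying the contributions: [A] · [kg·m²/(s³·A²)]
Adding exponents of each base unit: kg: 1, m: 2, s: -3, A: -1
SI base units of voltage: kg·m²/(s³·A)

Answer: kg·m²/(s³·A)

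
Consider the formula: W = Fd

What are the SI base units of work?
Units of each symbol in W = Fd:
  F (force): kg·m/s²
  d (displacement): m

Multiplying the contributions: [kg·m/s²] · [m]
Adding exponents of each base unit: kg: 1, m: 2, s: -2
SI base units of work: kg·m²/s²

Answer: kg·m²/s²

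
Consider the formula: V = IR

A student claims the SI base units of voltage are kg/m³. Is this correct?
Units of each symbol in V = IR:
  I (current): A
  R (resistance, in ohms): kg·m²/(s³·A²)

Multiplying the contributions: [A] · [kg·m²/(s³·A²)]
Adding exponents of each base unit: kg: 1, m: 2, s: -3, A: -1
SI base units of voltage: kg·m²/(s³·A)

The claimed units kg/m³ (exponents kg: 1, m: -3) do not match the derived units kg·m²/(s³·A) (exponents kg: 1, m: 2, s: -3, A: -1), so the claim is incorrect.

Answer: No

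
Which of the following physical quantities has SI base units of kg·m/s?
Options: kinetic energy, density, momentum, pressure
Checking the SI base units of each option:
  kinetic energy (E = ½mv²): kg·m²/s²  ✗
  density (ρ = m/V): kg/m³  ✗
  momentum (p = mv): kg·m/s  ✓ matches
  pressure (P = F/A): kg/(m·s²)  ✗

Only momentum has units kg·m/s.

Answer: momentum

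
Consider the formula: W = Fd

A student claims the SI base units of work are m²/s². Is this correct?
Units of each symbol in W = Fd:
  F (force): kg·m/s²
  d (displacement): m

Multiplying the contributions: [kg·m/s²] · [m]
Adding exponents of each base unit: kg: 1, m: 2, s: -2
SI base units of work: kg·m²/s²

The claimed units m²/s² (exponents m: 2, s: -2) do not match the derived units kg·m²/s² (exponents kg: 1, m: 2, s: -2), so the claim is incorrect.

Answer: No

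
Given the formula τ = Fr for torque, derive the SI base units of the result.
Units of each symbol in τ = Fr:
  F (force): kg·m/s²
  r (lever arm): m

Multiplying the contributions: [kg·m/s²] · [m]
Adding exponents of each base unit: kg: 1, m: 2, s: -2
SI base units of torque: kg·m²/s²

Answer: kg·m²/s²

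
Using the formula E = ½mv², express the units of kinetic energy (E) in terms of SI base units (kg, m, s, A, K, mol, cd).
Units of each symbol in E = ½mv²:
  m (mass): kg
  v (speed): m/s  → to the power 2, contributes m²/s²
  The factor ½ is dimensionless.

Multiplying the contributions: [kg] · [m²/s²]
Adding exponents of each base unit: kg: 1, m: 2, s: -2
SI base units of kinetic energy: kg·m²/s²

Answer: kg·m²/s²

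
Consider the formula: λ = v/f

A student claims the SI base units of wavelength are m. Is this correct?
Units of each symbol in λ = v/f:
  v (wave speed): m/s
  f (frequency): 1/s  → in the denominator, contributes s

Multiplying the contributions: [m/s] · [s]
Adding exponents of each base unit: m: 1
SI base units of wavelength: m

The claimed units m match the derived units, so the claim is correct.

Answer: Yes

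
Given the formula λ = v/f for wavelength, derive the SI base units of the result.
Units of each symbol in λ = v/f:
  v (wave speed): m/s
  f (frequency): 1/s  → in the denominator, contributes s

Multiplying the contributions: [m/s] · [s]
Adding exponents of each base unit: m: 1
SI base units of wavelength: m

Answer: m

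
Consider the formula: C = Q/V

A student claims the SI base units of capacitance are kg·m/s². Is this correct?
Units of each symbol in C = Q/V:
  Q (charge, in coulombs): s·A
  V (voltage, in volts): kg·m²/(s³·A)  → in the denominator, contributes s³·A/(kg·m²)

Multiplying the contributions: [s·A] · [s³·A/(kg·m²)]
Adding exponents of each base unit: kg: -1, m: -2, s: 4, A: 2
SI base units of capacitance: s⁴·A²/(kg·m²)

The claimed units kg·m/s² (exponents kg: 1, m: 1, s: -2) do not match the derived units s⁴·A²/(kg·m²) (exponents kg: -1, m: -2, s: 4, A: 2), so the claim is incorrect.

Answer: No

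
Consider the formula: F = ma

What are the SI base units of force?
Units of each symbol in F = ma:
  m (mass): kg
  a (acceleration): m/s²

Multiplying the contributions: [kg] · [m/s²]
Adding exponents of each base unit: kg: 1, m: 1, s: -2
SI base units of force: kg·m/s²

Answer: kg·m/s²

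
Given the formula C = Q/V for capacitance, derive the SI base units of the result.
Units of each symbol in C = Q/V:
  Q (charge, in coulombs): s·A
  V (voltage, in volts): kg·m²/(s³·A)  → in the denominator, contributes s³·A/(kg·m²)

Multiplying the contributions: [s·A] · [s³·A/(kg·m²)]
Adding exponents of each base unit: kg: -1, m: -2, s: 4, A: 2
SI base units of capacitance: s⁴·A²/(kg·m²)

Answer: s⁴·A²/(kg·m²)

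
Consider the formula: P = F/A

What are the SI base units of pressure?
Units of each symbol in P = F/A:
  F (force): kg·m/s²
  A (area): m²  → in the denominator, contributes 1/m²

Multiplying the contributions: [kg·m/s²] · [1/m²]
Adding exponents of each base unit: kg: 1, m: -1, s: -2
SI base units of pressure: kg/(m·s²)

Answer: kg/(m·s²)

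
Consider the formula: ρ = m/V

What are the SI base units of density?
Units of each symbol in ρ = m/V:
  m (mass): kg
  V (volume): m³  → in the denominator, contributes 1/m³

Multiplying the contributions: [kg] · [1/m³]
Adding exponents of each base unit: kg: 1, m: -3
SI base units of density: kg/m³

Answer: kg/m³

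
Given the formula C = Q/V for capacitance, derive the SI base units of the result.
Units of each symbol in C = Q/V:
  Q (charge, in coulombs): s·A
  V (voltage, in volts): kg·m²/(s³·A)  → in the denominator, contributes s³·A/(kg·m²)

Multiplying the contributions: [s·A] · [s³·A/(kg·m²)]
Adding exponents of each base unit: kg: -1, m: -2, s: 4, A: 2
SI base units of capacitance: s⁴·A²/(kg·m²)

Answer: s⁴·A²/(kg·m²)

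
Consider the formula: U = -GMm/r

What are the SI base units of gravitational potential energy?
Units of each symbol in U = -GMm/r:
  G (gravitational constant): m³/(kg·s²)
  M (mass): kg
  m (mass): kg
  r (distance): m  → in the denominator, contributes 1/m
  The minus sign does not affect the units.

Multiplying the contributions: [m³/(kg·s²)] · [kg] · [kg] · [1/m]
Adding exponents of each base unit: kg: 1, m: 2, s: -2
SI base units of gravitational potential energy: kg·m²/s²

Answer: kg·m²/s²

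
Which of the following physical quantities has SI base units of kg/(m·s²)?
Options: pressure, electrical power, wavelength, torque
Checking the SI base units of each option:
  pressure (P = F/A): kg/(m·s²)  ✓ matches
  electrical power (P = IV): kg·m²/s³  ✗
  wavelength (λ = v/f): m  ✗
  torque (τ = Fr): kg·m²/s²  ✗

Only pressure has units kg/(m·s²).

Answer: pressure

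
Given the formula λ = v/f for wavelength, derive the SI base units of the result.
Units of each symbol in λ = v/f:
  v (wave speed): m/s
  f (frequency): 1/s  → in the denominator, contributes s

Multiplying the contributions: [m/s] · [s]
Adding exponents of each base unit: m: 1
SI base units of wavelength: m

Answer: m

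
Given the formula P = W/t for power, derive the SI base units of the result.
Units of each symbol in P = W/t:
  W (work): kg·m²/s²
  t (time): s  → in the denominator, contributes 1/s

Multiplying the contributions: [kg·m²/s²] · [1/s]
Adding exponents of each base unit: kg: 1, m: 2, s: -3
SI base units of power: kg·m²/s³

Answer: kg·m²/s³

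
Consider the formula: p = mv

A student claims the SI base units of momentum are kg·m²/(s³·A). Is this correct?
Units of each symbol in p = mv:
  m (mass): kg
  v (velocity): m/s

Multiplying the contributions: [kg] · [m/s]
Adding exponents of each base unit: kg: 1, m: 1, s: -1
SI base units of momentum: kg·m/s

The claimed units kg·m²/(s³·A) (exponents kg: 1, m: 2, s: -3, A: -1) do not match the derived units kg·m/s (exponents kg: 1, m: 1, s: -1), so the claim is incorrect.

Answer: No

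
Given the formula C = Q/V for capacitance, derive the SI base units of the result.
Units of each symbol in C = Q/V:
  Q (charge, in coulombs): s·A
  V (voltage, in volts): kg·m²/(s³·A)  → in the denominator, contributes s³·A/(kg·m²)

Multiplying the contributions: [s·A] · [s³·A/(kg·m²)]
Adding exponents of each base unit: kg: -1, m: -2, s: 4, A: 2
SI base units of capacitance: s⁴·A²/(kg·m²)

Answer: s⁴·A²/(kg·m²)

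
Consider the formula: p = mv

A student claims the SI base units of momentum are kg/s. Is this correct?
Units of each symbol in p = mv:
  m (mass): kg
  v (velocity): m/s

Multiplying the contributions: [kg] · [m/s]
Adding exponents of each base unit: kg: 1, m: 1, s: -1
SI base units of momentum: kg·m/s

The claimed units kg/s (exponents kg: 1, s: -1) do not match the derived units kg·m/s (exponents kg: 1, m: 1, s: -1), so the claim is incorrect.

Answer: No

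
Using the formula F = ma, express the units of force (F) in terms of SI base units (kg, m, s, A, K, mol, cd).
Units of each symbol in F = ma:
  m (mass): kg
  a (acceleration): m/s²

Multiplying the contributions: [kg] · [m/s²]
Adding exponents of each base unit: kg: 1, m: 1, s: -2
SI base units of force: kg·m/s²

Answer: kg·m/s²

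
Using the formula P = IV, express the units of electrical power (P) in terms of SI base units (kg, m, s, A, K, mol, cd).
Units of each symbol in P = IV:
  I (current): A
  V (voltage, in volts): kg·m²/(s³·A)

Multiplying the contributions: [A] · [kg·m²/(s³·A)]
Adding exponents of each base unit: kg: 1, m: 2, s: -3
SI base units of electrical power: kg·m²/s³

Answer: kg·m²/s³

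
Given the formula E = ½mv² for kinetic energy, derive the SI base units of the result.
Units of each symbol in E = ½mv²:
  m (mass): kg
  v (speed): m/s  → to the power 2, contributes m²/s²
  The factor ½ is dimensionless.

Multiplying the contributions: [kg] · [m²/s²]
Adding exponents of each base unit: kg: 1, m: 2, s: -2
SI base units of kinetic energy: kg·m²/s²

Answer: kg·m²/s²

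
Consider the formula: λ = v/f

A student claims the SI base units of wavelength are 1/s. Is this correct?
Units of each symbol in λ = v/f:
  v (wave speed): m/s
  f (frequency): 1/s  → in the denominator, contributes s

Multiplying the contributions: [m/s] · [s]
Adding exponents of each base unit: m: 1
SI base units of wavelength: m

The claimed units 1/s (exponents s: -1) do not match the derived units m (exponents m: 1), so the claim is incorrect.

Answer: No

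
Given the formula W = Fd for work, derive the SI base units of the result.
Units of each symbol in W = Fd:
  F (force): kg·m/s²
  d (displacement): m

Multiplying the contributions: [kg·m/s²] · [m]
Adding exponents of each base unit: kg: 1, m: 2, s: -2
SI base units of work: kg·m²/s²

Answer: kg·m²/s²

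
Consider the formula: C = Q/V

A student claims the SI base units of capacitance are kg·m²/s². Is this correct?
Units of each symbol in C = Q/V:
  Q (charge, in coulombs): s·A
  V (voltage, in volts): kg·m²/(s³·A)  → in the denominator, contributes s³·A/(kg·m²)

Multiplying the contributions: [s·A] · [s³·A/(kg·m²)]
Adding exponents of each base unit: kg: -1, m: -2, s: 4, A: 2
SI base units of capacitance: s⁴·A²/(kg·m²)

The claimed units kg·m²/s² (exponents kg: 1, m: 2, s: -2) do not match the derived units s⁴·A²/(kg·m²) (exponents kg: -1, m: -2, s: 4, A: 2), so the claim is incorrect.

Answer: No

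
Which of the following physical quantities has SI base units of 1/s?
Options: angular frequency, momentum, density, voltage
Checking the SI base units of each option:
  angular frequency (ω = 2πf): 1/s  ✓ matches
  momentum (p = mv): kg·m/s  ✗
  density (ρ = m/V): kg/m³  ✗
  voltage (V = IR): kg·m²/(s³·A)  ✗

Only angular frequency has units 1/s.

Answer: angular frequency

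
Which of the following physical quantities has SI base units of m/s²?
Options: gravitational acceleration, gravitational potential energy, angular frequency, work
Checking the SI base units of each option:
  gravitational acceleration (g = GM/r²): m/s²  ✓ matches
  gravitational potential energy (U = -GMm/r): kg·m²/s²  ✗
  angular frequency (ω = 2πf): 1/s  ✗
  work (W = Fd): kg·m²/s²  ✗

Only gravitational acceleration has units m/s².

Answer: gravitational acceleration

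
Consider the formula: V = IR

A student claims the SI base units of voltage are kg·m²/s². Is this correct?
Units of each symbol in V = IR:
  I (current): A
  R (resistance, in ohms): kg·m²/(s³·A²)

Multiplying the contributions: [A] · [kg·m²/(s³·A²)]
Adding exponents of each base unit: kg: 1, m: 2, s: -3, A: -1
SI base units of voltage: kg·m²/(s³·A)

The claimed units kg·m²/s² (exponents kg: 1, m: 2, s: -2) do not match the derived units kg·m²/(s³·A) (exponents kg: 1, m: 2, s: -3, A: -1), so the claim is incorrect.

Answer: No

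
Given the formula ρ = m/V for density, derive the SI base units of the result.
Units of each symbol in ρ = m/V:
  m (mass): kg
  V (volume): m³  → in the denominator, contributes 1/m³

Multiplying the contributions: [kg] · [1/m³]
Adding exponents of each base unit: kg: 1, m: -3
SI base units of density: kg/m³

Answer: kg/m³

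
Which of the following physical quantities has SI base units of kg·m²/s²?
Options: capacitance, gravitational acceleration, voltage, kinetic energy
Checking the SI base units of each option:
  capacitance (C = Q/V): s⁴·A²/(kg·m²)  ✗
  gravitational acceleration (g = GM/r²): m/s²  ✗
  voltage (V = IR): kg·m²/(s³·A)  ✗
  kinetic energy (E = ½mv²): kg·m²/s²  ✓ matches

Only kinetic energy has units kg·m²/s².

Answer: kinetic energy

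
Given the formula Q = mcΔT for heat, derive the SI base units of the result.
Units of each symbol in Q = mcΔT:
  m (mass): kg
  c (specific heat capacity, in J/(kg·K)): m²/(s²·K)
  ΔT (temperature change): K

Multiplying the contributions: [kg] · [m²/(s²·K)] · [K]
Adding exponents of each base unit: kg: 1, m: 2, s: -2
SI base units of heat: kg·m²/s²

Answer: kg·m²/s²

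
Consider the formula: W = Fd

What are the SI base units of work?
Units of each symbol in W = Fd:
  F (force): kg·m/s²
  d (displacement): m

Multiplying the contributions: [kg·m/s²] · [m]
Adding exponents of each base unit: kg: 1, m: 2, s: -2
SI base units of work: kg·m²/s²

Answer: kg·m²/s²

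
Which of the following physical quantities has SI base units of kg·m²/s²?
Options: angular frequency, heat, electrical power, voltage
Checking the SI base units of each option:
  angular frequency (ω = 2πf): 1/s  ✗
  heat (Q = mcΔT): kg·m²/s²  ✓ matches
  electrical power (P = IV): kg·m²/s³  ✗
  voltage (V = IR): kg·m²/(s³·A)  ✗

Only heat has units kg·m²/s².

Answer: heat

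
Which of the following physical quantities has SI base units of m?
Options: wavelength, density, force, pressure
Checking the SI base units of each option:
  wavelength (λ = v/f): m  ✓ matches
  density (ρ = m/V): kg/m³  ✗
  force (F = ma): kg·m/s²  ✗
  pressure (P = F/A): kg/(m·s²)  ✗

Only wavelength has units m.

Answer: wavelength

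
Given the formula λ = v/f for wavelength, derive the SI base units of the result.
Units of each symbol in λ = v/f:
  v (wave speed): m/s
  f (frequency): 1/s  → in the denominator, contributes s

Multiplying the contributions: [m/s] · [s]
Adding exponents of each base unit: m: 1
SI base units of wavelength: m

Answer: m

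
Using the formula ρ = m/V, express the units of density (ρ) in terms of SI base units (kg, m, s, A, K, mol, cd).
Units of each symbol in ρ = m/V:
  m (mass): kg
  V (volume): m³  → in the denominator, contributes 1/m³

Multiplying the contributions: [kg] · [1/m³]
Adding exponents of each base unit: kg: 1, m: -3
SI base units of density: kg/m³

Answer: kg/m³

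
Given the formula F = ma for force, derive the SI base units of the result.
Units of each symbol in F = ma:
  m (mass): kg
  a (acceleration): m/s²

Multiplying the contributions: [kg] · [m/s²]
Adding exponents of each base unit: kg: 1, m: 1, s: -2
SI base units of force: kg·m/s²

Answer: kg·m/s²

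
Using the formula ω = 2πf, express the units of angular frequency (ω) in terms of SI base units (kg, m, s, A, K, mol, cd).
Units of each symbol in ω = 2πf:
  f (frequency): 1/s
  The factor 2π is dimensionless.

Multiplying the contributions: [1/s]
Adding exponents of each base unit: s: -1
SI base units of angular frequency: 1/s

Answer: 1/s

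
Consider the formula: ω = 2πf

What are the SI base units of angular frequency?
Units of each symbol in ω = 2πf:
  f (frequency): 1/s
  The factor 2π is dimensionless.

Multiplying the contributions: [1/s]
Adding exponents of each base unit: s: -1
SI base units of angular frequency: 1/s

Answer: 1/s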